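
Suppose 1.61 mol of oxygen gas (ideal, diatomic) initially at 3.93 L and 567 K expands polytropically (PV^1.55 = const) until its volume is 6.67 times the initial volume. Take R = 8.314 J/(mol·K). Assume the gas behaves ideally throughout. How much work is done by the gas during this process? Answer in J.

8940 J

P₁ = nRT₁/V₁ = 1.61×8.314×567/3.93 = 1930 kPa.
Polytropic n=1.55: T₂ = T₁(V₁/V₂)^(n−1) = 567×(0.150)^0.55 = 200 K; P₂ = P₁(V₁/V₂)^n = 102 kPa.
W = (P₁V₁−P₂V₂)/(n−1) = (1930×3.93−102×26.2)/0.55 = 8940 J.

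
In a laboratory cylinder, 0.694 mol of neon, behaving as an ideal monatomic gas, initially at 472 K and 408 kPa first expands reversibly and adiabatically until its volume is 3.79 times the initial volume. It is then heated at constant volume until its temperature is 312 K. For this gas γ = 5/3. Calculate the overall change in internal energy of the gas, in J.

V₁ = nRT₁/P₁ = 0.694×8.314×472/408 = 6.68 L.
Step 1 — Adiabatic: TV^(γ−1) = const ⇒ T₂ = 472×(0.264)^0.667 = 194 K; PV^γ = const ⇒ P₂ = 44.3 kPa.
ΔU = nCvΔT = 0.694×12.5×(194−472) = -2400 J.
Q = 0 for an adiabatic process, so W = −ΔU = 2400 J.
State after step 1: P = 44.3 kPa, V = 25.3 L, T = 194 K.
Step 2 — Isochoric: V stays 25.3 L; P/T = const ⇒ T₂ = 312 K, P₂ = 71.2 kPa.
W = 0 (no volume change).
ΔU = nCvΔT = 0.694×12.5×(312−194) = 1020 J.
Q = ΔU = 1020 J.
Net over both steps: W = 2400 J, Q = 1020 J, ΔU = -1380 J.

-1380 J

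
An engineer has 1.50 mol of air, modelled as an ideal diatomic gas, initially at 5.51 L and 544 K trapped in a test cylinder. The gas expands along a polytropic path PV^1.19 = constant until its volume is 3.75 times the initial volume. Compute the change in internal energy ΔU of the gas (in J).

-3770 J

P₁ = nRT₁/V₁ = 1.50×8.314×544/5.51 = 1230 kPa.
Polytropic n=1.19: T₂ = T₁(V₁/V₂)^(n−1) = 544×(0.267)^0.19 = 423 K; P₂ = P₁(V₁/V₂)^n = 255 kPa.
For an ideal gas ΔU = nCvΔT with Cv = (5/2)R = 20.8 J/(mol·K).
ΔU = 1.50×20.8×(423−544) = -3770 J.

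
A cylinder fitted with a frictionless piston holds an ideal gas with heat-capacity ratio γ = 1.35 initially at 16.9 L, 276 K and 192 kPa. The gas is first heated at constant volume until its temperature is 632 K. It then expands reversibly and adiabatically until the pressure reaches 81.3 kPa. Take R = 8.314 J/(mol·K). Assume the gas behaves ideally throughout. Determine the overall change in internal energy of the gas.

4430 J

n = P₁V₁/(RT₁) = 192×16.9/(8.314×276) = 1.41 mol.
Step 1 — Isochoric: V stays 16.9 L; P/T = const ⇒ T₂ = 632 K, P₂ = 440 kPa.
W = 0 (no volume change).
ΔU = nCvΔT = 1.41×23.8×(632−276) = 12000 J.
Q = ΔU = 12000 J.
State after step 1: P = 440 kPa, V = 16.9 L, T = 632 K.
Step 2 — Adiabatic: T₂/T₁ = (P₂/P₁)^((γ−1)/γ) ⇒ T₂ = 632×(0.185)^0.259 = 408 K; V₂ = 59.0 L.
ΔU = nCvΔT = 1.41×23.8×(408−632) = -7520 J.
Q = 0 for an adiabatic process, so W = −ΔU = 7520 J.
Net over both steps: W = 7520 J, Q = 12000 J, ΔU = 4430 J.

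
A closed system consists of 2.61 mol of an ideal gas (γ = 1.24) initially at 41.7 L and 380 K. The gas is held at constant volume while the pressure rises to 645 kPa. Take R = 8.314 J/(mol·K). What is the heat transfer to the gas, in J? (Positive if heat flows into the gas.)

P₁ = nRT₁/V₁ = 2.61×8.314×380/41.7 = 198 kPa.
Isochoric: V stays 41.7 L; P/T = const ⇒ T₂ = 1240 K, P₂ = 645 kPa.
W = 0 (no volume change).
ΔU = nCvΔT = 2.61×34.6×(1240−380) = 77700 J.
Q = ΔU = 77700 J.

77700 J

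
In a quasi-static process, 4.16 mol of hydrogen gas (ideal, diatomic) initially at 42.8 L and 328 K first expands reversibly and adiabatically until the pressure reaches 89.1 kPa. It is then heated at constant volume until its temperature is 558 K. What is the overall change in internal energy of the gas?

P₁ = nRT₁/V₁ = 4.16×8.314×328/42.8 = 265 kPa.
Step 1 — Adiabatic: T₂/T₁ = (P₂/P₁)^((γ−1)/γ) ⇒ T₂ = 328×(0.336)^0.286 = 240 K; V₂ = 93.2 L.
ΔU = nCvΔT = 4.16×20.8×(240−328) = -7590 J.
Q = 0 for an adiabatic process, so W = −ΔU = 7590 J.
State after step 1: P = 89.1 kPa, V = 93.2 L, T = 240 K.
Step 2 — Isochoric: V stays 93.2 L; P/T = const ⇒ T₂ = 558 K, P₂ = 207 kPa.
W = 0 (no volume change).
ΔU = nCvΔT = 4.16×20.8×(558−240) = 27500 J.
Q = ΔU = 27500 J.
Net over both steps: W = 7590 J, Q = 27500 J, ΔU = 19900 J.

19900 J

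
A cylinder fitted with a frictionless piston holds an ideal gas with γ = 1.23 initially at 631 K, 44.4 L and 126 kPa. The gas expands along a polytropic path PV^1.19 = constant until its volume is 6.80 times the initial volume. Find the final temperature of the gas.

438 K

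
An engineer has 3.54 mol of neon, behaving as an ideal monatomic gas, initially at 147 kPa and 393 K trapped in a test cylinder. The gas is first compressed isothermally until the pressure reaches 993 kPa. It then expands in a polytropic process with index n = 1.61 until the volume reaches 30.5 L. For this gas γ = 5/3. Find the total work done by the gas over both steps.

-13700 J

V₁ = nRT₁/P₁ = 3.54×8.314×393/147 = 78.7 L.
Step 1 — Isothermal: T stays 393 K; PV = const ⇒ V₂ = 11.6 L, P₂ = 993 kPa.
ΔU = 0 (ideal gas, T constant).
W = nRT ln(V₂/V₁) = 3.54×8.314×393×ln(0.148) = -22100 J.
Q = ΔU + W = -22100 J.
State after step 1: P = 993 kPa, V = 11.6 L, T = 393 K.
Step 2 — Polytropic n=1.61: T₂ = T₁(V₁/V₂)^(n−1) = 393×(0.382)^0.61 = 218 K; P₂ = P₁(V₁/V₂)^n = 211 kPa.
W = (P₁V₁−P₂V₂)/(n−1) = (993×11.6−211×30.5)/0.61 = 8420 J.
ΔU = nCvΔT = 3.54×12.5×(218−393) = -7710 J.
Q = ΔU + W = 716 J.
Net over both steps: W = -13700 J, Q = -21400 J, ΔU = -7710 J.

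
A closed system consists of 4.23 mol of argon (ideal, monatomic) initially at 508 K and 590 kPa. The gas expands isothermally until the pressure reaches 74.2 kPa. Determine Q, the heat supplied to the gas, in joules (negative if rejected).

37000 J

V₁ = nRT₁/P₁ = 4.23×8.314×508/590 = 30.3 L.
Isothermal: T stays 508 K; PV = const ⇒ V₂ = 241 L, P₂ = 74.2 kPa.
ΔU = 0 (ideal gas, T constant).
W = nRT ln(V₂/V₁) = 4.23×8.314×508×ln(7.95) = 37000 J.
Q = ΔU + W = 37000 J.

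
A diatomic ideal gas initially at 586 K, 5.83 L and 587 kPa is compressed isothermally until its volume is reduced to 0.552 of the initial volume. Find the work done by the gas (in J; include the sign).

-2030 J

n = P₁V₁/(RT₁) = 587×5.83/(8.314×586) = 0.702 mol.
Isothermal: T stays 586 K; PV = const ⇒ V₂ = 3.22 L, P₂ = 1060 kPa.
W = nRT ln(V₂/V₁) = 0.702×8.314×586×ln(0.552) = -2030 J.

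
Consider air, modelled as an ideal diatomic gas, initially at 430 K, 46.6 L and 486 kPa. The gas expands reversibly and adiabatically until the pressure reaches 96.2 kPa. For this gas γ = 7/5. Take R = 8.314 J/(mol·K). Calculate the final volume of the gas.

Adiabatic: T₂/T₁ = (P₂/P₁)^((γ−1)/γ) ⇒ T₂ = 430×(0.198)^0.286 = 271 K; V₂ = 148 L.

148 L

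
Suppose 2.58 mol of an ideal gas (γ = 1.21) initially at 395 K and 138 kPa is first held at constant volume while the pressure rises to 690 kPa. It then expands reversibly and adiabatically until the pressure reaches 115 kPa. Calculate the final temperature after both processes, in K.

1450 K

V₁ = nRT₁/P₁ = 2.58×8.314×395/138 = 61.4 L.
Step 1 — Isochoric: V stays 61.4 L; P/T = const ⇒ T₂ = 1980 K, P₂ = 690 kPa.
W = 0 (no volume change).
ΔU = nCvΔT = 2.58×39.6×(1980−395) = 161000 J.
Q = ΔU = 161000 J.
State after step 1: P = 690 kPa, V = 61.4 L, T = 1980 K.
Step 2 — Adiabatic: T₂/T₁ = (P₂/P₁)^((γ−1)/γ) ⇒ T₂ = 1980×(0.167)^0.174 = 1450 K; V₂ = 270 L.
ΔU = nCvΔT = 2.58×39.6×(1450−1980) = -53900 J.
Q = 0 for an adiabatic process, so W = −ΔU = 53900 J.
Net over both steps: W = 53900 J, Q = 161000 J, ΔU = 107000 J.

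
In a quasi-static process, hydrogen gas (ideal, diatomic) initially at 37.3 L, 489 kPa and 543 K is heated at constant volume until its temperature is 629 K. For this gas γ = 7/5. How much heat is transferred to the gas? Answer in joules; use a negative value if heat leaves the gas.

n = P₁V₁/(RT₁) = 489×37.3/(8.314×543) = 4.04 mol.
Isochoric: V stays 37.3 L; P/T = const ⇒ T₂ = 629 K, P₂ = 566 kPa.
W = 0 (no volume change).
ΔU = nCvΔT = 4.04×20.8×(629−543) = 7220 J.
Q = ΔU = 7220 J.

7220 J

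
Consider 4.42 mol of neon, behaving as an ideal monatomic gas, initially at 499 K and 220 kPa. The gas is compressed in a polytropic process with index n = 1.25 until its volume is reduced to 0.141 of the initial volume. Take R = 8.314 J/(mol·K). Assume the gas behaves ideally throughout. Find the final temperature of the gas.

V₁ = nRT₁/P₁ = 4.42×8.314×499/220 = 83.4 L.
Polytropic n=1.25: T₂ = T₁(V₁/V₂)^(n−1) = 499×(7.09)^0.25 = 814 K; P₂ = P₁(V₁/V₂)^n = 2550 kPa.

814 K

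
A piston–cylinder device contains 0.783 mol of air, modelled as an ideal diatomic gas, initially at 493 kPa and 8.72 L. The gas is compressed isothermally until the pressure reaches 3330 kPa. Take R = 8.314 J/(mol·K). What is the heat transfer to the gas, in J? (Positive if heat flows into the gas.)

-8210 J

T₁ = P₁V₁/(nR) = 493×8.72/(0.783×8.314) = 660 K.
Isothermal: T stays 660 K; PV = const ⇒ V₂ = 1.29 L, P₂ = 3330 kPa.
ΔU = 0 (ideal gas, T constant).
W = nRT ln(V₂/V₁) = 0.783×8.314×660×ln(0.148) = -8210 J.
Q = ΔU + W = -8210 J.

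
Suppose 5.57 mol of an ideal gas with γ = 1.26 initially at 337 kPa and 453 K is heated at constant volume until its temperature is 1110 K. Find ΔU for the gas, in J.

117000 J

V₁ = nRT₁/P₁ = 5.57×8.314×453/337 = 62.2 L.
Isochoric: V stays 62.2 L; P/T = const ⇒ T₂ = 1110 K, P₂ = 826 kPa.
For an ideal gas ΔU = nCvΔT with Cv = R/(γ−1) = 32.0 J/(mol·K).
ΔU = 5.57×32.0×(1110−453) = 117000 J.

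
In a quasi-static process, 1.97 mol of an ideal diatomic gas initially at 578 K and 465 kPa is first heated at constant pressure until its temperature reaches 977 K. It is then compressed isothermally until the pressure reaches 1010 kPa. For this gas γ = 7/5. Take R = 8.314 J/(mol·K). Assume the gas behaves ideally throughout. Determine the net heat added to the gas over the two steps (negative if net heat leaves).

V₁ = nRT₁/P₁ = 1.97×8.314×578/465 = 20.4 L.
Step 1 — Isobaric: P stays 465 kPa; V/T = const ⇒ T₂ = 977 K, V₂ = 34.4 L.
W = PΔV = 465×(34.4−20.4) kPa·L = 6540 J.
ΔU = nCvΔT = 1.97×20.8×(977−578) = 16300 J.
Q = ΔU + W = nCpΔT = 22900 J.
State after step 1: P = 465 kPa, V = 34.4 L, T = 977 K.
Step 2 — Isothermal: T stays 977 K; PV = const ⇒ V₂ = 15.8 L, P₂ = 1010 kPa.
ΔU = 0 (ideal gas, T constant).
W = nRT ln(V₂/V₁) = 1.97×8.314×977×ln(0.460) = -12400 J.
Q = ΔU + W = -12400 J.
Net over both steps: W = -5880 J, Q = 10500 J, ΔU = 16300 J.

10500 J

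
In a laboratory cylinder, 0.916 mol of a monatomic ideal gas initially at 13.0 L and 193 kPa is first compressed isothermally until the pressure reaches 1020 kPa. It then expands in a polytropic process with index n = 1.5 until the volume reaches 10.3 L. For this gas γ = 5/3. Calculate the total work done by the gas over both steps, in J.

-1610 J

T₁ = P₁V₁/(nR) = 193×13.0/(0.916×8.314) = 329 K.
Step 1 — Isothermal: T stays 329 K; PV = const ⇒ V₂ = 2.46 L, P₂ = 1020 kPa.
ΔU = 0 (ideal gas, T constant).
W = nRT ln(V₂/V₁) = 0.916×8.314×329×ln(0.189) = -4180 J.
Q = ΔU + W = -4180 J.
State after step 1: P = 1020 kPa, V = 2.46 L, T = 329 K.
Step 2 — Polytropic n=1.5: T₂ = T₁(V₁/V₂)^(n−1) = 329×(0.239)^0.50 = 161 K; P₂ = P₁(V₁/V₂)^n = 119 kPa.
W = (P₁V₁−P₂V₂)/(n−1) = (1020×2.46−119×10.3)/0.50 = 2570 J.
ΔU = nCvΔT = 0.916×12.5×(161−329) = -1920 J.
Q = ΔU + W = 641 J.
Net over both steps: W = -1610 J, Q = -3540 J, ΔU = -1920 J.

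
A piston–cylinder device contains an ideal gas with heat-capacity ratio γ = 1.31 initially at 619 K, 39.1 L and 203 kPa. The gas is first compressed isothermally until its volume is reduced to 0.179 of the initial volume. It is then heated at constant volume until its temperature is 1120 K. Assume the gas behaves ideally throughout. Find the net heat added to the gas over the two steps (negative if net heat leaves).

7070 J

n = P₁V₁/(RT₁) = 203×39.1/(8.314×619) = 1.54 mol.
Step 1 — Isothermal: T stays 619 K; PV = const ⇒ V₂ = 7.00 L, P₂ = 1130 kPa.
ΔU = 0 (ideal gas, T constant).
W = nRT ln(V₂/V₁) = 1.54×8.314×619×ln(0.179) = -13700 J.
Q = ΔU + W = -13700 J.
State after step 1: P = 1130 kPa, V = 7.00 L, T = 619 K.
Step 2 — Isochoric: V stays 7.00 L; P/T = const ⇒ T₂ = 1120 K, P₂ = 2050 kPa.
W = 0 (no volume change).
ΔU = nCvΔT = 1.54×26.8×(1120−619) = 20700 J.
Q = ΔU = 20700 J.
Net over both steps: W = -13700 J, Q = 7070 J, ΔU = 20700 J.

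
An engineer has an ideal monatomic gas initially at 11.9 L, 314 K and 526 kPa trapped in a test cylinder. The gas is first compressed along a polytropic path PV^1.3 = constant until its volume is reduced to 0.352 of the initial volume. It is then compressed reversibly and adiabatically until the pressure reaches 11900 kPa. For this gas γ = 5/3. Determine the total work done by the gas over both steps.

-20800 J

n = P₁V₁/(RT₁) = 526×11.9/(8.314×314) = 2.40 mol.
Step 1 — Polytropic n=1.3: T₂ = T₁(V₁/V₂)^(n−1) = 314×(2.84)^0.30 = 430 K; P₂ = P₁(V₁/V₂)^n = 2040 kPa.
W = (P₁V₁−P₂V₂)/(n−1) = (526×11.9−2040×4.19)/0.30 = -7670 J.
ΔU = nCvΔT = 2.40×12.5×(430−314) = 3450 J.
Q = ΔU + W = -4220 J.
State after step 1: P = 2040 kPa, V = 4.19 L, T = 430 K.
Step 2 — Adiabatic: T₂/T₁ = (P₂/P₁)^((γ−1)/γ) ⇒ T₂ = 430×(5.82)^0.400 = 869 K; V₂ = 1.46 L.
ΔU = nCvΔT = 2.40×12.5×(869−430) = 13100 J.
Q = 0 for an adiabatic process, so W = −ΔU = -13100 J.
Net over both steps: W = -20800 J, Q = -4220 J, ΔU = 16600 J.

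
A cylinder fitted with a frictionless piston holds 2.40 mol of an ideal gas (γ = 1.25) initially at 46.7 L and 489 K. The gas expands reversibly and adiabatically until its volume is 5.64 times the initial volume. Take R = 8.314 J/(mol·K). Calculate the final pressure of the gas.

P₁ = nRT₁/V₁ = 2.40×8.314×489/46.7 = 209 kPa.
Adiabatic: TV^(γ−1) = const ⇒ T₂ = 489×(0.177)^0.250 = 317 K; PV^γ = const ⇒ P₂ = 24.0 kPa.

24.0 kPa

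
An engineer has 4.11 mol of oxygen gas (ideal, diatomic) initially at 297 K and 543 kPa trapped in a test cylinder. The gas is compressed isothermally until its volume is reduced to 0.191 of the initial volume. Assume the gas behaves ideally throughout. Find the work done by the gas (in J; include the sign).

-16800 J

V₁ = nRT₁/P₁ = 4.11×8.314×297/543 = 18.7 L.
Isothermal: T stays 297 K; PV = const ⇒ V₂ = 3.57 L, P₂ = 2840 kPa.
W = nRT ln(V₂/V₁) = 4.11×8.314×297×ln(0.191) = -16800 J.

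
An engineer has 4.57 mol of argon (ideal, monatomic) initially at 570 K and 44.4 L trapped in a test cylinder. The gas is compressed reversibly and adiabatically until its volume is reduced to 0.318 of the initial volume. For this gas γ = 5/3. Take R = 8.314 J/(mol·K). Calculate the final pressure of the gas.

3290 kPa

P₁ = nRT₁/V₁ = 4.57×8.314×570/44.4 = 488 kPa.
Adiabatic: TV^(γ−1) = const ⇒ T₂ = 570×(3.14)^0.667 = 1220 K; PV^γ = const ⇒ P₂ = 3290 kPa.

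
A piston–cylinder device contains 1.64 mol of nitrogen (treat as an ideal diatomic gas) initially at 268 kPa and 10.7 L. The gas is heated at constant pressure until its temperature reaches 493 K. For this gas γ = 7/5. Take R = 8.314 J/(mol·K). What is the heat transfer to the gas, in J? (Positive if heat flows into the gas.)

13500 J

T₁ = P₁V₁/(nR) = 268×10.7/(1.64×8.314) = 210 K.
Isobaric: P stays 268 kPa; V/T = const ⇒ T₂ = 493 K, V₂ = 25.1 L.
W = PΔV = 268×(25.1−10.7) kPa·L = 3850 J.
ΔU = nCvΔT = 1.64×20.8×(493−210) = 9640 J.
Q = ΔU + W = nCpΔT = 13500 J.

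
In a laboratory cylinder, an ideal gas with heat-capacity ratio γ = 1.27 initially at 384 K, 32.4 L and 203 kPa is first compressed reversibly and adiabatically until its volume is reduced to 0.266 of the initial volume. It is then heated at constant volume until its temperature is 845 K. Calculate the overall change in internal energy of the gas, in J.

n = P₁V₁/(RT₁) = 203×32.4/(8.314×384) = 2.06 mol.
Step 1 — Adiabatic: TV^(γ−1) = const ⇒ T₂ = 384×(3.76)^0.270 = 549 K; PV^γ = const ⇒ P₂ = 1090 kPa.
ΔU = nCvΔT = 2.06×30.8×(549−384) = 10500 J.
Q = 0 for an adiabatic process, so W = −ΔU = -10500 J.
State after step 1: P = 1090 kPa, V = 8.62 L, T = 549 K.
Step 2 — Isochoric: V stays 8.62 L; P/T = const ⇒ T₂ = 845 K, P₂ = 1680 kPa.
W = 0 (no volume change).
ΔU = nCvΔT = 2.06×30.8×(845−549) = 18800 J.
Q = ΔU = 18800 J.
Net over both steps: W = -10500 J, Q = 18800 J, ΔU = 29200 J.

29200 J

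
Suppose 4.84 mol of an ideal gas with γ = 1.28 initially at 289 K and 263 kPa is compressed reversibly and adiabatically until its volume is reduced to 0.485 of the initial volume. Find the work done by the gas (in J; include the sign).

V₁ = nRT₁/P₁ = 4.84×8.314×289/263 = 44.2 L.
Adiabatic: TV^(γ−1) = const ⇒ T₂ = 289×(2.06)^0.280 = 354 K; PV^γ = const ⇒ P₂ = 664 kPa.
ΔU = nCvΔT = 4.84×29.7×(354−289) = 9330 J.
Q = 0 for an adiabatic process, so W = −ΔU = -9330 J.

-9330 J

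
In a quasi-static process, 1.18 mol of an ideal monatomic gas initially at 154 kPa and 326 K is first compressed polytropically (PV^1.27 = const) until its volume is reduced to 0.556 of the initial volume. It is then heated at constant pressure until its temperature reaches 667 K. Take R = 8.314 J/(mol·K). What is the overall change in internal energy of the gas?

5020 J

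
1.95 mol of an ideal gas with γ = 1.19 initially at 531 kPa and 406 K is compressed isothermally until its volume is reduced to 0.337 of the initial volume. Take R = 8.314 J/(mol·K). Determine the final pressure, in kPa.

V₁ = nRT₁/P₁ = 1.95×8.314×406/531 = 12.4 L.
Isothermal: T stays 406 K; PV = const ⇒ V₂ = 4.18 L, P₂ = 1580 kPa.

1580 kPa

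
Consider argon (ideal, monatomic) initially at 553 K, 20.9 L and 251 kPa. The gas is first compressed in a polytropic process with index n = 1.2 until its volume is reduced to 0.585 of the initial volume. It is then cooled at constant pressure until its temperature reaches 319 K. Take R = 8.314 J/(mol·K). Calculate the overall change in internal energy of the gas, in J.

-3330 J

n = P₁V₁/(RT₁) = 251×20.9/(8.314×553) = 1.14 mol.
Step 1 — Polytropic n=1.2: T₂ = T₁(V₁/V₂)^(n−1) = 553×(1.71)^0.20 = 616 K; P₂ = P₁(V₁/V₂)^n = 478 kPa.
W = (P₁V₁−P₂V₂)/(n−1) = (251×20.9−478×12.2)/0.20 = -2970 J.
ΔU = nCvΔT = 1.14×12.5×(616−553) = 891 J.
Q = ΔU + W = -2080 J.
State after step 1: P = 478 kPa, V = 12.2 L, T = 616 K.
Step 2 — Isobaric: P stays 478 kPa; V/T = const ⇒ T₂ = 319 K, V₂ = 6.34 L.
W = PΔV = 478×(6.34−12.2) kPa·L = -2810 J.
ΔU = nCvΔT = 1.14×12.5×(319−616) = -4220 J.
Q = ΔU + W = nCpΔT = -7030 J.
Net over both steps: W = -5780 J, Q = -9110 J, ΔU = -3330 J.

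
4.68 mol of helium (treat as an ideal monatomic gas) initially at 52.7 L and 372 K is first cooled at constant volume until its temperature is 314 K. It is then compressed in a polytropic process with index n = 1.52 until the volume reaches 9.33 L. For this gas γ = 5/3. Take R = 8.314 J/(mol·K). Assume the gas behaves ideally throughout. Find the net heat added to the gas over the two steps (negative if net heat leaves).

P₁ = nRT₁/V₁ = 4.68×8.314×372/52.7 = 275 kPa.
Step 1 — Isochoric: V stays 52.7 L; P/T = const ⇒ T₂ = 314 K, P₂ = 232 kPa.
W = 0 (no volume change).
ΔU = nCvΔT = 4.68×12.5×(314−372) = -3390 J.
Q = ΔU = -3390 J.
State after step 1: P = 232 kPa, V = 52.7 L, T = 314 K.
Step 2 — Polytropic n=1.52: T₂ = T₁(V₁/V₂)^(n−1) = 314×(5.65)^0.52 = 773 K; P₂ = P₁(V₁/V₂)^n = 3220 kPa.
W = (P₁V₁−P₂V₂)/(n−1) = (232×52.7−3220×9.33)/0.52 = -34300 J.
ΔU = nCvΔT = 4.68×12.5×(773−314) = 26800 J.
Q = ΔU + W = -7550 J.
Net over both steps: W = -34300 J, Q = -10900 J, ΔU = 23400 J.

-10900 J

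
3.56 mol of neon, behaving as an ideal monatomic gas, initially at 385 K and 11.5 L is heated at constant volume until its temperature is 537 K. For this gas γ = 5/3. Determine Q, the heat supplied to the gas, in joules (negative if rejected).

P₁ = nRT₁/V₁ = 3.56×8.314×385/11.5 = 991 kPa.
Isochoric: V stays 11.5 L; P/T = const ⇒ T₂ = 537 K, P₂ = 1380 kPa.
W = 0 (no volume change).
ΔU = nCvΔT = 3.56×12.5×(537−385) = 6750 J.
Q = ΔU = 6750 J.

6750 J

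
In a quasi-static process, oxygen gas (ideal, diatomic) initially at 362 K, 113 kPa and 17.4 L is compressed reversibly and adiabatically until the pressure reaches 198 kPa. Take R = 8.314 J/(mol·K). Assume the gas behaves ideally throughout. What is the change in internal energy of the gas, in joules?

854 J

n = P₁V₁/(RT₁) = 113×17.4/(8.314×362) = 0.653 mol.
Adiabatic: T₂/T₁ = (P₂/P₁)^((γ−1)/γ) ⇒ T₂ = 362×(1.75)^0.286 = 425 K; V₂ = 11.7 L.
For an ideal gas ΔU = nCvΔT with Cv = (5/2)R = 20.8 J/(mol·K).
ΔU = 0.653×20.8×(425−362) = 854 J.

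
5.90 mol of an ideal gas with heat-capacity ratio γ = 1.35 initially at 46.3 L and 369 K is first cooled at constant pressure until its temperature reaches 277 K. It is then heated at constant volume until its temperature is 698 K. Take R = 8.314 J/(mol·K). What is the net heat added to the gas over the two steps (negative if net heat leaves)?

P₁ = nRT₁/V₁ = 5.90×8.314×369/46.3 = 391 kPa.
Step 1 — Isobaric: P stays 391 kPa; V/T = const ⇒ T₂ = 277 K, V₂ = 34.8 L.
W = PΔV = 391×(34.8−46.3) kPa·L = -4510 J.
ΔU = nCvΔT = 5.90×23.8×(277−369) = -12900 J.
Q = ΔU + W = nCpΔT = -17400 J.
State after step 1: P = 391 kPa, V = 34.8 L, T = 277 K.
Step 2 — Isochoric: V stays 34.8 L; P/T = const ⇒ T₂ = 698 K, P₂ = 985 kPa.
W = 0 (no volume change).
ΔU = nCvΔT = 5.90×23.8×(698−277) = 59000 J.
Q = ΔU = 59000 J.
Net over both steps: W = -4510 J, Q = 41600 J, ΔU = 46100 J.

41600 J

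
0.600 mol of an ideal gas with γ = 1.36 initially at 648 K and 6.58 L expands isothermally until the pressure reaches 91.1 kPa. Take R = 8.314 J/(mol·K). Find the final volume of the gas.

35.5 L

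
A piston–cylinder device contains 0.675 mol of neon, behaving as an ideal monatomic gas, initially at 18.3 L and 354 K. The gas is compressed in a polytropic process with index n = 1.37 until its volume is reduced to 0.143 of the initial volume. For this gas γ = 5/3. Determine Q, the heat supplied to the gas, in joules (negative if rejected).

P₁ = nRT₁/V₁ = 0.675×8.314×354/18.3 = 109 kPa.
Polytropic n=1.37: T₂ = T₁(V₁/V₂)^(n−1) = 354×(6.99)^0.37 = 727 K; P₂ = P₁(V₁/V₂)^n = 1560 kPa.
W = (P₁V₁−P₂V₂)/(n−1) = (109×18.3−1560×2.62)/0.37 = -5660 J.
ΔU = nCvΔT = 0.675×12.5×(727−354) = 3140 J.
Q = ΔU + W = -2520 J.

-2520 J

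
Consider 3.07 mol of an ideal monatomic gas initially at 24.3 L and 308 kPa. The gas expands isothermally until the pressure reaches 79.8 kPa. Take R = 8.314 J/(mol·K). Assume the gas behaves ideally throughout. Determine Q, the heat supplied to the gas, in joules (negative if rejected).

10100 J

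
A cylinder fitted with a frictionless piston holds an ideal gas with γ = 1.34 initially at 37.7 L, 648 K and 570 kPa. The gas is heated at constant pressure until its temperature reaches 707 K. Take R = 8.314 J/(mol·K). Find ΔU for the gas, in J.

5750 J

n = P₁V₁/(RT₁) = 570×37.7/(8.314×648) = 3.99 mol.
Isobaric: P stays 570 kPa; V/T = const ⇒ T₂ = 707 K, V₂ = 41.1 L.
For an ideal gas ΔU = nCvΔT with Cv = R/(γ−1) = 24.5 J/(mol·K).
ΔU = 3.99×24.5×(707−648) = 5750 J.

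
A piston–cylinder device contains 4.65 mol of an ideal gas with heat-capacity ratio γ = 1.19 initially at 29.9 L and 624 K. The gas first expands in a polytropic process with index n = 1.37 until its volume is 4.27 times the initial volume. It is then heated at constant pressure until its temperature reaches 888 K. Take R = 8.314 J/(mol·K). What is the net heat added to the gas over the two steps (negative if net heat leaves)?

101000 J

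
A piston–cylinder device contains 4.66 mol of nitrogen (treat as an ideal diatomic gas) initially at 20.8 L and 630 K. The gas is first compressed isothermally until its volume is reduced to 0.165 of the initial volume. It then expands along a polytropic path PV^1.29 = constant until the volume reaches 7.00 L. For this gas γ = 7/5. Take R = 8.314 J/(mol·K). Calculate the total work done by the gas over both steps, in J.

P₁ = nRT₁/V₁ = 4.66×8.314×630/20.8 = 1170 kPa.
Step 1 — Isothermal: T stays 630 K; PV = const ⇒ V₂ = 3.43 L, P₂ = 7110 kPa.
ΔU = 0 (ideal gas, T constant).
W = nRT ln(V₂/V₁) = 4.66×8.314×630×ln(0.165) = -44000 J.
Q = ΔU + W = -44000 J.
State after step 1: P = 7110 kPa, V = 3.43 L, T = 630 K.
Step 2 — Polytropic n=1.29: T₂ = T₁(V₁/V₂)^(n−1) = 630×(0.490)^0.29 = 512 K; P₂ = P₁(V₁/V₂)^n = 2840 kPa.
W = (P₁V₁−P₂V₂)/(n−1) = (7110×3.43−2840×7.00)/0.29 = 15700 J.
ΔU = nCvΔT = 4.66×20.8×(512−630) = -11400 J.
Q = ΔU + W = 4320 J.
Net over both steps: W = -28300 J, Q = -39700 J, ΔU = -11400 J.

-28300 J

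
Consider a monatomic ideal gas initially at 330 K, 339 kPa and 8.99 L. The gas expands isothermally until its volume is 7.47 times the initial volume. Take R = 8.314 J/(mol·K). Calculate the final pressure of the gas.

45.4 kPa

Isothermal: T stays 330 K; PV = const ⇒ V₂ = 67.2 L, P₂ = 45.4 kPa.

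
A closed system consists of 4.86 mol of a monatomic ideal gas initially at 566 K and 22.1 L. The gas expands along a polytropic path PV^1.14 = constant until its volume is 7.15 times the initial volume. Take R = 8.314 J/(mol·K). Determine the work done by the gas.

39300 J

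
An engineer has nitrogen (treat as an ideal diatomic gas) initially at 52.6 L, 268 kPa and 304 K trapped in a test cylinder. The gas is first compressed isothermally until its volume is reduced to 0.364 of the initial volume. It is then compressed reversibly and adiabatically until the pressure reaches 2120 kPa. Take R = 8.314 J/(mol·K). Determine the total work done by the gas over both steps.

-26700 J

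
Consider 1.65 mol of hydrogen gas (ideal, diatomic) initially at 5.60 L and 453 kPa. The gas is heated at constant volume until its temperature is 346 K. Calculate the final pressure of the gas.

848 kPa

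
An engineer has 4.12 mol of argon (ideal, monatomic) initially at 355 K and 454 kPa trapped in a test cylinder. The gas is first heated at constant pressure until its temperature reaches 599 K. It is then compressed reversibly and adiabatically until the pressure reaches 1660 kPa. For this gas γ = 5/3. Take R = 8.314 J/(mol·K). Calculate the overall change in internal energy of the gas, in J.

33500 J

V₁ = nRT₁/P₁ = 4.12×8.314×355/454 = 26.8 L.
Step 1 — Isobaric: P stays 454 kPa; V/T = const ⇒ T₂ = 599 K, V₂ = 45.2 L.
W = PΔV = 454×(45.2−26.8) kPa·L = 8360 J.
ΔU = nCvΔT = 4.12×12.5×(599−355) = 12500 J.
Q = ΔU + W = nCpΔT = 20900 J.
State after step 1: P = 454 kPa, V = 45.2 L, T = 599 K.
Step 2 — Adiabatic: T₂/T₁ = (P₂/P₁)^((γ−1)/γ) ⇒ T₂ = 599×(3.66)^0.400 = 1010 K; V₂ = 20.8 L.
ΔU = nCvΔT = 4.12×12.5×(1010−599) = 20900 J.
Q = 0 for an adiabatic process, so W = −ΔU = -20900 J.
Net over both steps: W = -12600 J, Q = 20900 J, ΔU = 33500 J.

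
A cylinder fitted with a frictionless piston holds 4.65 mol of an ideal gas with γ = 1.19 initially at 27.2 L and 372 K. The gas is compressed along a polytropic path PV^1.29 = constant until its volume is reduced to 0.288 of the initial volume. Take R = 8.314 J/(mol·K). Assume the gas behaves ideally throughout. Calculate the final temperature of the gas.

534 K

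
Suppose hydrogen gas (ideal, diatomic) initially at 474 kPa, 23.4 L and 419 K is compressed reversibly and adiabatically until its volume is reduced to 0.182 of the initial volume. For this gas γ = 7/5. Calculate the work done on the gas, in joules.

27100 J

n = P₁V₁/(RT₁) = 474×23.4/(8.314×419) = 3.18 mol.
Adiabatic: TV^(γ−1) = const ⇒ T₂ = 419×(5.49)^0.400 = 828 K; PV^γ = const ⇒ P₂ = 5150 kPa.
ΔU = nCvΔT = 3.18×20.8×(828−419) = 27100 J.
Q = 0 for an adiabatic process, so W = −ΔU = -27100 J.
Work done on the gas = −W_by = 27100 J.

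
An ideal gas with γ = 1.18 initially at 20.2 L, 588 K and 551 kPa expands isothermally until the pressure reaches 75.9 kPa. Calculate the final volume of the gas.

Isothermal: T stays 588 K; PV = const ⇒ V₂ = 147 L, P₂ = 75.9 kPa.

147 L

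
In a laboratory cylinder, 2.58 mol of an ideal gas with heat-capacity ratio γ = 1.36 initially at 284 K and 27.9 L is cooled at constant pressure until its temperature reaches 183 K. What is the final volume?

P₁ = nRT₁/V₁ = 2.58×8.314×284/27.9 = 218 kPa.
Isobaric: P stays 218 kPa; V/T = const ⇒ T₂ = 183 K, V₂ = 18.0 L.

18.0 L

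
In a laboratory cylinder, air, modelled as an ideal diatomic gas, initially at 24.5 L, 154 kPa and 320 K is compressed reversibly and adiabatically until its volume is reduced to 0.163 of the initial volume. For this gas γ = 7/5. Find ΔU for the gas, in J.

n = P₁V₁/(RT₁) = 154×24.5/(8.314×320) = 1.42 mol.
Adiabatic: TV^(γ−1) = const ⇒ T₂ = 320×(6.13)^0.400 = 661 K; PV^γ = const ⇒ P₂ = 1950 kPa.
For an ideal gas ΔU = nCvΔT with Cv = (5/2)R = 20.8 J/(mol·K).
ΔU = 1.42×20.8×(661−320) = 10100 J.

10100 J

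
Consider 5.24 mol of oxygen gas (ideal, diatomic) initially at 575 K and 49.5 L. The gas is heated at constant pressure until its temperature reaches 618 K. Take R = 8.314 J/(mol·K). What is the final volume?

P₁ = nRT₁/V₁ = 5.24×8.314×575/49.5 = 506 kPa.
Isobaric: P stays 506 kPa; V/T = const ⇒ T₂ = 618 K, V₂ = 53.2 L.

53.2 L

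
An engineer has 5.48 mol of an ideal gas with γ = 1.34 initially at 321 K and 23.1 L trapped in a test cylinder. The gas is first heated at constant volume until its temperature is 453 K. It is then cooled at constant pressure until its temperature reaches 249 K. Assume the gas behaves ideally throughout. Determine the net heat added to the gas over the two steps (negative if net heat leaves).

P₁ = nRT₁/V₁ = 5.48×8.314×321/23.1 = 633 kPa.
Step 1 — Isochoric: V stays 23.1 L; P/T = const ⇒ T₂ = 453 K, P₂ = 893 kPa.
W = 0 (no volume change).
ΔU = nCvΔT = 5.48×24.5×(453−321) = 17700 J.
Q = ΔU = 17700 J.
State after step 1: P = 893 kPa, V = 23.1 L, T = 453 K.
Step 2 — Isobaric: P stays 893 kPa; V/T = const ⇒ T₂ = 249 K, V₂ = 12.7 L.
W = PΔV = 893×(12.7−23.1) kPa·L = -9290 J.
ΔU = nCvΔT = 5.48×24.5×(249−453) = -27300 J.
Q = ΔU + W = nCpΔT = -36600 J.
Net over both steps: W = -9290 J, Q = -18900 J, ΔU = -9650 J.

-18900 J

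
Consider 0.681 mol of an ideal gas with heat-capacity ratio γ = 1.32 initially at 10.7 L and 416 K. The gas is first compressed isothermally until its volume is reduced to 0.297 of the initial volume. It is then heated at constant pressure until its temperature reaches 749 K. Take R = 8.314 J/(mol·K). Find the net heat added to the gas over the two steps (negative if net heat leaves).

4920 J

P₁ = nRT₁/V₁ = 0.681×8.314×416/10.7 = 220 kPa.
Step 1 — Isothermal: T stays 416 K; PV = const ⇒ V₂ = 3.18 L, P₂ = 741 kPa.
ΔU = 0 (ideal gas, T constant).
W = nRT ln(V₂/V₁) = 0.681×8.314×416×ln(0.297) = -2860 J.
Q = ΔU + W = -2860 J.
State after step 1: P = 741 kPa, V = 3.18 L, T = 416 K.
Step 2 — Isobaric: P stays 741 kPa; V/T = const ⇒ T₂ = 749 K, V₂ = 5.72 L.
W = PΔV = 741×(5.72−3.18) kPa·L = 1890 J.
ΔU = nCvΔT = 0.681×26.0×(749−416) = 5890 J.
Q = ΔU + W = nCpΔT = 7780 J.
Net over both steps: W = -974 J, Q = 4920 J, ΔU = 5890 J.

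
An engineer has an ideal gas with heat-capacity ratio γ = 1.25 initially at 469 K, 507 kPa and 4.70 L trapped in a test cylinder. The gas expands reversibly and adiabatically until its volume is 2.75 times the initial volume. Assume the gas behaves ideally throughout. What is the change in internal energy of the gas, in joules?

-2130 J

n = P₁V₁/(RT₁) = 507×4.70/(8.314×469) = 0.611 mol.
Adiabatic: TV^(γ−1) = const ⇒ T₂ = 469×(0.364)^0.250 = 364 K; PV^γ = const ⇒ P₂ = 143 kPa.
For an ideal gas ΔU = nCvΔT with Cv = R/(γ−1) = 33.3 J/(mol·K).
ΔU = 0.611×33.3×(364−469) = -2130 J.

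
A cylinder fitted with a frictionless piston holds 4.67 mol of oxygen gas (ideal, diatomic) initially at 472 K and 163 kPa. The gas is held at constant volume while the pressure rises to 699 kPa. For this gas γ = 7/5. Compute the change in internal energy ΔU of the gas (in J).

151000 J

V₁ = nRT₁/P₁ = 4.67×8.314×472/163 = 112 L.
Isochoric: V stays 112 L; P/T = const ⇒ T₂ = 2020 K, P₂ = 699 kPa.
For an ideal gas ΔU = nCvΔT with Cv = (5/2)R = 20.8 J/(mol·K).
ΔU = 4.67×20.8×(2020−472) = 151000 J.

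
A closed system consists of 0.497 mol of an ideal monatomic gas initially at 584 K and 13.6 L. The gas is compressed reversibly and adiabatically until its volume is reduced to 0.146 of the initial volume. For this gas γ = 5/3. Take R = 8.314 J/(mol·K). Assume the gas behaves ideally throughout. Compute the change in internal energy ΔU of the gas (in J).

P₁ = nRT₁/V₁ = 0.497×8.314×584/13.6 = 177 kPa.
Adiabatic: TV^(γ−1) = const ⇒ T₂ = 584×(6.85)^0.667 = 2110 K; PV^γ = const ⇒ P₂ = 4380 kPa.
For an ideal gas ΔU = nCvΔT with Cv = (3/2)R = 12.5 J/(mol·K).
ΔU = 0.497×12.5×(2110−584) = 9440 J.

9440 J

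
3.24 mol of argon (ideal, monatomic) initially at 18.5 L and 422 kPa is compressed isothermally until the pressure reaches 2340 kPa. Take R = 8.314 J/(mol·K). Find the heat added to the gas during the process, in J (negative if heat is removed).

-13400 J

T₁ = P₁V₁/(nR) = 422×18.5/(3.24×8.314) = 290 K.
Isothermal: T stays 290 K; PV = const ⇒ V₂ = 3.34 L, P₂ = 2340 kPa.
ΔU = 0 (ideal gas, T constant).
W = nRT ln(V₂/V₁) = 3.24×8.314×290×ln(0.180) = -13400 J.
Q = ΔU + W = -13400 J.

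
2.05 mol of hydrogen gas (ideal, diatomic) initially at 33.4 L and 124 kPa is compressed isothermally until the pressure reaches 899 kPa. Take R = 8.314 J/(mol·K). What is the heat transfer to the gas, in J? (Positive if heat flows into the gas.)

-8200 J

T₁ = P₁V₁/(nR) = 124×33.4/(2.05×8.314) = 243 K.
Isothermal: T stays 243 K; PV = const ⇒ V₂ = 4.61 L, P₂ = 899 kPa.
ΔU = 0 (ideal gas, T constant).
W = nRT ln(V₂/V₁) = 2.05×8.314×243×ln(0.138) = -8200 J.
Q = ΔU + W = -8200 J.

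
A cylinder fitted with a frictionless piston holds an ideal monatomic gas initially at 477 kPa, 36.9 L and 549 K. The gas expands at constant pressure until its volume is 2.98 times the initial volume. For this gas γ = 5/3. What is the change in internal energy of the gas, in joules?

n = P₁V₁/(RT₁) = 477×36.9/(8.314×549) = 3.86 mol.
Isobaric: P stays 477 kPa; V/T = const ⇒ T₂ = 1640 K, V₂ = 110 L.
For an ideal gas ΔU = nCvΔT with Cv = (3/2)R = 12.5 J/(mol·K).
ΔU = 3.86×12.5×(1640−549) = 52300 J.

52300 J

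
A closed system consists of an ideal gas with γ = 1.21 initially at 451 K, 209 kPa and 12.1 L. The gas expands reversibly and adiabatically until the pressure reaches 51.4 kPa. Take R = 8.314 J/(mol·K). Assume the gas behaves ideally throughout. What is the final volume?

Adiabatic: T₂/T₁ = (P₂/P₁)^((γ−1)/γ) ⇒ T₂ = 451×(0.246)^0.174 = 354 K; V₂ = 38.6 L.

38.6 L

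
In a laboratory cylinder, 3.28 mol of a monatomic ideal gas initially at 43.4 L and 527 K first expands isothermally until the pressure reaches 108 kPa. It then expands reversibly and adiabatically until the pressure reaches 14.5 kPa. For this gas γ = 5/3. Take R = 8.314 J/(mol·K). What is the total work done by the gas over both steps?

P₁ = nRT₁/V₁ = 3.28×8.314×527/43.4 = 331 kPa.
Step 1 — Isothermal: T stays 527 K; PV = const ⇒ V₂ = 133 L, P₂ = 108 kPa.
ΔU = 0 (ideal gas, T constant).
W = nRT ln(V₂/V₁) = 3.28×8.314×527×ln(3.07) = 16100 J.
Q = ΔU + W = 16100 J.
State after step 1: P = 108 kPa, V = 133 L, T = 527 K.
Step 2 — Adiabatic: T₂/T₁ = (P₂/P₁)^((γ−1)/γ) ⇒ T₂ = 527×(0.134)^0.400 = 236 K; V₂ = 444 L.
ΔU = nCvΔT = 3.28×12.5×(236−527) = -11900 J.
Q = 0 for an adiabatic process, so W = −ΔU = 11900 J.
Net over both steps: W = 28000 J, Q = 16100 J, ΔU = -11900 J.

28000 J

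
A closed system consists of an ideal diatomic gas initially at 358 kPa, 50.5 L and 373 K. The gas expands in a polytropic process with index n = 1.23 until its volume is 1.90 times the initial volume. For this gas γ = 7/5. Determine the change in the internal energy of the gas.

-6200 J

n = P₁V₁/(RT₁) = 358×50.5/(8.314×373) = 5.83 mol.
Polytropic n=1.23: T₂ = T₁(V₁/V₂)^(n−1) = 373×(0.526)^0.23 = 322 K; P₂ = P₁(V₁/V₂)^n = 163 kPa.
For an ideal gas ΔU = nCvΔT with Cv = (5/2)R = 20.8 J/(mol·K).
ΔU = 5.83×20.8×(322−373) = -6200 J.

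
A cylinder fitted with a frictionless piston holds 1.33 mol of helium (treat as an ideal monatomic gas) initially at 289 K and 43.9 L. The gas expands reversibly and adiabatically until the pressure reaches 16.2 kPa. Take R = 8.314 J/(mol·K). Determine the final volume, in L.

108 L

P₁ = nRT₁/V₁ = 1.33×8.314×289/43.9 = 72.8 kPa.
Adiabatic: T₂/T₁ = (P₂/P₁)^((γ−1)/γ) ⇒ T₂ = 289×(0.223)^0.400 = 158 K; V₂ = 108 L.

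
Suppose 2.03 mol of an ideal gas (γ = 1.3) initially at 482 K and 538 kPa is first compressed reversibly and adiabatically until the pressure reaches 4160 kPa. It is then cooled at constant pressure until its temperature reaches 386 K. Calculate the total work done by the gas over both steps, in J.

V₁ = nRT₁/P₁ = 2.03×8.314×482/538 = 15.1 L.
Step 1 — Adiabatic: T₂/T₁ = (P₂/P₁)^((γ−1)/γ) ⇒ T₂ = 482×(7.73)^0.231 = 773 K; V₂ = 3.14 L.
ΔU = nCvΔT = 2.03×27.7×(773−482) = 16400 J.
Q = 0 for an adiabatic process, so W = −ΔU = -16400 J.
State after step 1: P = 4160 kPa, V = 3.14 L, T = 773 K.
Step 2 — Isobaric: P stays 4160 kPa; V/T = const ⇒ T₂ = 386 K, V₂ = 1.57 L.
W = PΔV = 4160×(1.57−3.14) kPa·L = -6530 J.
ΔU = nCvΔT = 2.03×27.7×(386−773) = -21800 J.
Q = ΔU + W = nCpΔT = -28300 J.
Net over both steps: W = -22900 J, Q = -28300 J, ΔU = -5400 J.

-22900 J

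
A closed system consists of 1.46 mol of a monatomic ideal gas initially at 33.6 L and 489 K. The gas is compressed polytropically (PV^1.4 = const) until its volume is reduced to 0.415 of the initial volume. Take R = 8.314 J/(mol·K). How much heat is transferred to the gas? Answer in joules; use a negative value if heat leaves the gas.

P₁ = nRT₁/V₁ = 1.46×8.314×489/33.6 = 177 kPa.
Polytropic n=1.4: T₂ = T₁(V₁/V₂)^(n−1) = 489×(2.41)^0.40 = 695 K; P₂ = P₁(V₁/V₂)^n = 605 kPa.
W = (P₁V₁−P₂V₂)/(n−1) = (177×33.6−605×13.9)/0.40 = -6260 J.
ΔU = nCvΔT = 1.46×12.5×(695−489) = 3750 J.
Q = ΔU + W = -2500 J.

-2500 J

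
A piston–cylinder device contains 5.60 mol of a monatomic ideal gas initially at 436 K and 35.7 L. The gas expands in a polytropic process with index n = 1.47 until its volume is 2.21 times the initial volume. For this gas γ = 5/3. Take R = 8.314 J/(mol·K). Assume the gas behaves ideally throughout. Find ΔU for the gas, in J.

P₁ = nRT₁/V₁ = 5.60×8.314×436/35.7 = 569 kPa.
Polytropic n=1.47: T₂ = T₁(V₁/V₂)^(n−1) = 436×(0.452)^0.47 = 300 K; P₂ = P₁(V₁/V₂)^n = 177 kPa.
For an ideal gas ΔU = nCvΔT with Cv = (3/2)R = 12.5 J/(mol·K).
ΔU = 5.60×12.5×(300−436) = -9470 J.

-9470 J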